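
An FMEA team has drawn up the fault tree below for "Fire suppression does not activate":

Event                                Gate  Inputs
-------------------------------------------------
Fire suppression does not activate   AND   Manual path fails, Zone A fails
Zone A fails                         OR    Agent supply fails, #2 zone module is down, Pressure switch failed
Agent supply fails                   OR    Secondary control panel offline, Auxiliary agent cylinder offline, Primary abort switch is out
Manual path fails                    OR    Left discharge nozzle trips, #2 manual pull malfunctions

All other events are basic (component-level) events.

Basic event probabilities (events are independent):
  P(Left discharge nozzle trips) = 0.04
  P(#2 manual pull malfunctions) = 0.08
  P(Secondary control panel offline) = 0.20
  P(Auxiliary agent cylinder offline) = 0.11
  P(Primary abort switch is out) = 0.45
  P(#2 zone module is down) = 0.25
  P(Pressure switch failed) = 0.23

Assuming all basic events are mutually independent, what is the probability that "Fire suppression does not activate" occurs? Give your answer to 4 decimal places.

0.0904

P(Manual path fails) [OR] = 1 − (1−0.04) × (1−0.08) = 0.116800
P(Agent supply fails) [OR] = 1 − (1−0.20) × (1−0.11) × (1−0.45) = 0.608400
P(Zone A fails) [OR] = 1 − (1−0.608400) × (1−0.25) × (1−0.23) = 0.773851
P(Fire suppression does not activate) [AND] = 0.116800 × 0.773851 = 0.090386
Rounded to 4 decimal places: P(Fire suppression does not activate) ≈ 0.0904.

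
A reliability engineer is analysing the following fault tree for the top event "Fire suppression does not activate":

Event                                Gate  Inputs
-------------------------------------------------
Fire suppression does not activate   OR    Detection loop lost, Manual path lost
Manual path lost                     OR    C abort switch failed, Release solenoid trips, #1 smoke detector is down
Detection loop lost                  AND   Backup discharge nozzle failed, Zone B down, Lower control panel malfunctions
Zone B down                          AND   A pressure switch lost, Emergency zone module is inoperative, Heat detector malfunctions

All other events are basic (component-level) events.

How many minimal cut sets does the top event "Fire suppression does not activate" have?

Zone B down [AND]: one cut set from each child combined → 1 × 1 × 1 = 1 cut set(s).
Detection loop lost [AND]: one cut set from each child combined → 1 × 1 × 1 = 1 cut set(s).
Manual path lost [OR]: union of children's cut sets → 3 cut set(s).
Fire suppression does not activate [OR]: union of children's cut sets → 4 cut set(s).
Minimal cut sets: {A pressure switch lost, Backup discharge nozzle failed, Emergency zone module is inoperative, Heat detector malfunctions, Lower control panel malfunctions}; {C abort switch failed}; {Release solenoid trips}; {#1 smoke detector is down}.

4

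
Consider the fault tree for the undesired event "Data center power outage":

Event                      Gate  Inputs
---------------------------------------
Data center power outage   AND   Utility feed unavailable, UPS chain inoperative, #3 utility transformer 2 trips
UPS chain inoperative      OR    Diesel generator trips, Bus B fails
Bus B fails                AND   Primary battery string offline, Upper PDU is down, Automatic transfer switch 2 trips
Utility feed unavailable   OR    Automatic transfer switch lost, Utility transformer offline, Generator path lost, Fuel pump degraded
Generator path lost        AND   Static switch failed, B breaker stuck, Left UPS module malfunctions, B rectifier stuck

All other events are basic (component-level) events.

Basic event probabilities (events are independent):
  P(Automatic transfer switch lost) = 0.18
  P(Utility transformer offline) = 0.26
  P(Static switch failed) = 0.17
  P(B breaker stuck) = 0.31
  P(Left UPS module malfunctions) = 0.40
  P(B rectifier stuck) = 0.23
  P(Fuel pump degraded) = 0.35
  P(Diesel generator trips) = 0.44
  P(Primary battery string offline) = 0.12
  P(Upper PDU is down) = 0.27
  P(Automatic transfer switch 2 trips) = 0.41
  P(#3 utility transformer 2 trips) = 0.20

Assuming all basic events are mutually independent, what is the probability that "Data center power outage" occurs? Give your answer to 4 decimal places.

0.0544

P(Generator path lost) [AND] = 0.17 × 0.31 × 0.40 × 0.23 = 0.004848
P(Utility feed unavailable) [OR] = 1 − (1−0.18) × (1−0.26) × (1−0.004848) × (1−0.35) = 0.607492
P(Bus B fails) [AND] = 0.12 × 0.27 × 0.41 = 0.013284
P(UPS chain inoperative) [OR] = 1 − (1−0.44) × (1−0.013284) = 0.447439
P(Data center power outage) [AND] = 0.607492 × 0.447439 × 0.20 = 0.054363
Rounded to 4 decimal places: P(Data center power outage) ≈ 0.0544.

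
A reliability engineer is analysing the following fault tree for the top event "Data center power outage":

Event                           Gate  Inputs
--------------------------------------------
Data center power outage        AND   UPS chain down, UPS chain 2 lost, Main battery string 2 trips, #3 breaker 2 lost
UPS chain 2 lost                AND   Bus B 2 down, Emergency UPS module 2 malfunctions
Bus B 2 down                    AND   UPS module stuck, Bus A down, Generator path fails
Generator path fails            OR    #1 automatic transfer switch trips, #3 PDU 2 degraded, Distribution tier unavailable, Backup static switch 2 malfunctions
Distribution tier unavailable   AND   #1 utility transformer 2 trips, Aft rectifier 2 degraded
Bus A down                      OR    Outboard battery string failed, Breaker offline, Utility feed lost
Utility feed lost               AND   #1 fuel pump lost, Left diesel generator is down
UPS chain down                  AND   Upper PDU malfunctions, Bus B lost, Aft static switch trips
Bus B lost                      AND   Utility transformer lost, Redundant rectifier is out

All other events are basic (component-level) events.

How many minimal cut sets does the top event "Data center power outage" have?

Bus B lost [AND]: one cut set from each child combined → 1 × 1 = 1 cut set(s).
UPS chain down [AND]: one cut set from each child combined → 1 × 1 × 1 = 1 cut set(s).
Utility feed lost [AND]: one cut set from each child combined → 1 × 1 = 1 cut set(s).
Bus A down [OR]: union of children's cut sets → 3 cut set(s).
Distribution tier unavailable [AND]: one cut set from each child combined → 1 × 1 = 1 cut set(s).
Generator path fails [OR]: union of children's cut sets → 4 cut set(s).
Bus B 2 down [AND]: one cut set from each child combined → 1 × 3 × 4 = 12 cut set(s).
UPS chain 2 lost [AND]: one cut set from each child combined → 12 × 1 = 12 cut set(s).
Data center power outage [AND]: one cut set from each child combined → 1 × 12 × 1 × 1 = 12 cut set(s).

12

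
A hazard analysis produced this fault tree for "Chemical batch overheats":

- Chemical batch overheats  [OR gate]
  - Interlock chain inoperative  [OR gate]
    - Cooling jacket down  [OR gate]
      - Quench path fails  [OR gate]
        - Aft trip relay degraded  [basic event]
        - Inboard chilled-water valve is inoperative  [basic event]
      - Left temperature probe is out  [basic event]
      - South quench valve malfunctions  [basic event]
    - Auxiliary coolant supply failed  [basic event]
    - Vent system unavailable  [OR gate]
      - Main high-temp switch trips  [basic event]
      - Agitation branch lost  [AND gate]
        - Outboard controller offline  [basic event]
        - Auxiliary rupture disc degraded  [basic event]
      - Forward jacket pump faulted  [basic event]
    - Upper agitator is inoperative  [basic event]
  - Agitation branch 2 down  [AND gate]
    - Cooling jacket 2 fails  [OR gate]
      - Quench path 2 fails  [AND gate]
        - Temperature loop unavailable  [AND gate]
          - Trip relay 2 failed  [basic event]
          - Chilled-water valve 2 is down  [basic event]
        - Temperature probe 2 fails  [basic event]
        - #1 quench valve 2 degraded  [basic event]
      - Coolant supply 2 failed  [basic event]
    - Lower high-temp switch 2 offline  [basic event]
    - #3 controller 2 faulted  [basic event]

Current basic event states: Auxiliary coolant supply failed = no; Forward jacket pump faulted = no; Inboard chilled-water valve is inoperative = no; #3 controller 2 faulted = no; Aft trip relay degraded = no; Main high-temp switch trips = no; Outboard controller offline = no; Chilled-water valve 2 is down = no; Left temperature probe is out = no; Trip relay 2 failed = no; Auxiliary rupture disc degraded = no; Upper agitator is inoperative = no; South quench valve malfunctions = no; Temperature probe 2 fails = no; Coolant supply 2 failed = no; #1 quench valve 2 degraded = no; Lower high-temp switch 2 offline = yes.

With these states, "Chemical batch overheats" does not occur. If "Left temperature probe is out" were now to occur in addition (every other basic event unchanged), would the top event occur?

Yes

Counterfactual: set "Left temperature probe is out" to occurred.
Quench path fails [OR]: Aft trip relay degraded=not, Inboard chilled-water valve is inoperative=not → no input occurs → does not occur.
Cooling jacket down [OR]: Quench path fails=not, Left temperature probe is out=occurs, South quench valve malfunctions=not → at least one input occurs → occurs.
Agitation branch lost [AND]: Outboard controller offline=not, Auxiliary rupture disc degraded=not → not all inputs occur → does not occur.
Vent system unavailable [OR]: Main high-temp switch trips=not, Agitation branch lost=not, Forward jacket pump faulted=not → no input occurs → does not occur.
Interlock chain inoperative [OR]: Cooling jacket down=occurs, Auxiliary coolant supply failed=not, Vent system unavailable=not, Upper agitator is inoperative=not → at least one input occurs → occurs.
Temperature loop unavailable [AND]: Trip relay 2 failed=not, Chilled-water valve 2 is down=not → not all inputs occur → does not occur.
Quench path 2 fails [AND]: Temperature loop unavailable=not, Temperature probe 2 fails=not, #1 quench valve 2 degraded=not → not all inputs occur → does not occur.
Cooling jacket 2 fails [OR]: Quench path 2 fails=not, Coolant supply 2 failed=not → no input occurs → does not occur.
Agitation branch 2 down [AND]: Cooling jacket 2 fails=not, Lower high-temp switch 2 offline=occurs, #3 controller 2 faulted=not → not all inputs occur → does not occur.
Chemical batch overheats [OR]: Interlock chain inoperative=occurs, Agitation branch 2 down=not → at least one input occurs → occurs.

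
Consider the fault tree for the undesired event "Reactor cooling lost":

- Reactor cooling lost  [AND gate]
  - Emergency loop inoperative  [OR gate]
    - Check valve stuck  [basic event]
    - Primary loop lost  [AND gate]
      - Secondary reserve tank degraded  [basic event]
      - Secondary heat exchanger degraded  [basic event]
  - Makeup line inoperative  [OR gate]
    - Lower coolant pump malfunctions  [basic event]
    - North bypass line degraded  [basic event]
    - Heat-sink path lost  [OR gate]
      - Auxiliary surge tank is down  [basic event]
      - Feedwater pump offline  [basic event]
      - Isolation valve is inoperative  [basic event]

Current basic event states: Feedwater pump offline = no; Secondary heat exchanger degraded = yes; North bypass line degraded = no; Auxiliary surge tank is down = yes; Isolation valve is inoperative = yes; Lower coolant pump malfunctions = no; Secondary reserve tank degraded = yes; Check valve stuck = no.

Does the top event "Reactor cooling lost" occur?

Yes

Primary loop lost [AND]: Secondary reserve tank degraded=occurs, Secondary heat exchanger degraded=occurs → all inputs occur → occurs.
Emergency loop inoperative [OR]: Check valve stuck=not, Primary loop lost=occurs → at least one input occurs → occurs.
Heat-sink path lost [OR]: Auxiliary surge tank is down=occurs, Feedwater pump offline=not, Isolation valve is inoperative=occurs → at least one input occurs → occurs.
Makeup line inoperative [OR]: Lower coolant pump malfunctions=not, North bypass line degraded=not, Heat-sink path lost=occurs → at least one input occurs → occurs.
Reactor cooling lost [AND]: Emergency loop inoperative=occurs, Makeup line inoperative=occurs → all inputs occur → occurs.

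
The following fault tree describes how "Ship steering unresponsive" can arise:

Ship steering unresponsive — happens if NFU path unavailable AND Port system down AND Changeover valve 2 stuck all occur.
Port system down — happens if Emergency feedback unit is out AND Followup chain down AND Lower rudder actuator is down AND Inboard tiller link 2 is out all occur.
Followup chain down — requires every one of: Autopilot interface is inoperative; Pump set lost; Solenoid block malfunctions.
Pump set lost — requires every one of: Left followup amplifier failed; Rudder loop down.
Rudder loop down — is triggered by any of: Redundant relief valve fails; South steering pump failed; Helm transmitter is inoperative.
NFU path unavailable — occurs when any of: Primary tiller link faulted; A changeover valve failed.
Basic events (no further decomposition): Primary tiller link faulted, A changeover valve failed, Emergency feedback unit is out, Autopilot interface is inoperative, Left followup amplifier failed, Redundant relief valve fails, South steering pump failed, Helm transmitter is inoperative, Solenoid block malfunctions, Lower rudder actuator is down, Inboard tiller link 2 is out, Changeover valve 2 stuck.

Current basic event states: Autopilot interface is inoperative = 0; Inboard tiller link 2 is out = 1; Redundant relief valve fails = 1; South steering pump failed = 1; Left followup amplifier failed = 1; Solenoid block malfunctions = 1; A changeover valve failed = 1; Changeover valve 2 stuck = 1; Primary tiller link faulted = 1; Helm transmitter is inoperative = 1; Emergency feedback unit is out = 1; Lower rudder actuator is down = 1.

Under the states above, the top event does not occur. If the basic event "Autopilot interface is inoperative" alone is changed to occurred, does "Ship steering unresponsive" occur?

Yes

Counterfactual: set "Autopilot interface is inoperative" to occurred.
NFU path unavailable [OR]: Primary tiller link faulted=occurs, A changeover valve failed=occurs → at least one input occurs → occurs.
Rudder loop down [OR]: Redundant relief valve fails=occurs, South steering pump failed=occurs, Helm transmitter is inoperative=occurs → at least one input occurs → occurs.
Pump set lost [AND]: Left followup amplifier failed=occurs, Rudder loop down=occurs → all inputs occur → occurs.
Followup chain down [AND]: Autopilot interface is inoperative=occurs, Pump set lost=occurs, Solenoid block malfunctions=occurs → all inputs occur → occurs.
Port system down [AND]: Emergency feedback unit is out=occurs, Followup chain down=occurs, Lower rudder actuator is down=occurs, Inboard tiller link 2 is out=occurs → all inputs occur → occurs.
Ship steering unresponsive [AND]: NFU path unavailable=occurs, Port system down=occurs, Changeover valve 2 stuck=occurs → all inputs occur → occurs.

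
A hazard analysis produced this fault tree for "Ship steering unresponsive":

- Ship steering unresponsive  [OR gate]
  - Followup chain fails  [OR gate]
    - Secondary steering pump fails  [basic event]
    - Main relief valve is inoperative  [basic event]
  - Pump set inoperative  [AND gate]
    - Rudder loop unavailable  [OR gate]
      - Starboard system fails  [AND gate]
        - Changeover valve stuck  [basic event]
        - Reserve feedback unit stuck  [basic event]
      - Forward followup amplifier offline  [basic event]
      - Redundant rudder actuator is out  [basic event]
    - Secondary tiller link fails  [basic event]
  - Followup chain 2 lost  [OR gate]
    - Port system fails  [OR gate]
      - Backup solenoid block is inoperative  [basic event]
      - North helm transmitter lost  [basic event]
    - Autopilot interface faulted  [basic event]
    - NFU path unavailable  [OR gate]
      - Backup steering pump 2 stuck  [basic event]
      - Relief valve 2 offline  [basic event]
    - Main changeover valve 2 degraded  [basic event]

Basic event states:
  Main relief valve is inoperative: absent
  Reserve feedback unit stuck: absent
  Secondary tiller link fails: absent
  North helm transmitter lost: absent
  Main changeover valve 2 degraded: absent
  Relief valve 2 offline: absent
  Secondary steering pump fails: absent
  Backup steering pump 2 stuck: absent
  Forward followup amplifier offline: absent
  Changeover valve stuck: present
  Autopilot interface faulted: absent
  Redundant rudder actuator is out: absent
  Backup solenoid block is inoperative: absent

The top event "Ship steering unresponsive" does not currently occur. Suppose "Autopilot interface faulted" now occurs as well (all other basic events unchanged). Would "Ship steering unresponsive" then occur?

Yes

Counterfactual: set "Autopilot interface faulted" to occurred.
Followup chain fails [OR]: Secondary steering pump fails=not, Main relief valve is inoperative=not → no input occurs → does not occur.
Starboard system fails [AND]: Changeover valve stuck=occurs, Reserve feedback unit stuck=not → not all inputs occur → does not occur.
Rudder loop unavailable [OR]: Starboard system fails=not, Forward followup amplifier offline=not, Redundant rudder actuator is out=not → no input occurs → does not occur.
Pump set inoperative [AND]: Rudder loop unavailable=not, Secondary tiller link fails=not → not all inputs occur → does not occur.
Port system fails [OR]: Backup solenoid block is inoperative=not, North helm transmitter lost=not → no input occurs → does not occur.
NFU path unavailable [OR]: Backup steering pump 2 stuck=not, Relief valve 2 offline=not → no input occurs → does not occur.
Followup chain 2 lost [OR]: Port system fails=not, Autopilot interface faulted=occurs, NFU path unavailable=not, Main changeover valve 2 degraded=not → at least one input occurs → occurs.
Ship steering unresponsive [OR]: Followup chain fails=not, Pump set inoperative=not, Followup chain 2 lost=occurs → at least one input occurs → occurs.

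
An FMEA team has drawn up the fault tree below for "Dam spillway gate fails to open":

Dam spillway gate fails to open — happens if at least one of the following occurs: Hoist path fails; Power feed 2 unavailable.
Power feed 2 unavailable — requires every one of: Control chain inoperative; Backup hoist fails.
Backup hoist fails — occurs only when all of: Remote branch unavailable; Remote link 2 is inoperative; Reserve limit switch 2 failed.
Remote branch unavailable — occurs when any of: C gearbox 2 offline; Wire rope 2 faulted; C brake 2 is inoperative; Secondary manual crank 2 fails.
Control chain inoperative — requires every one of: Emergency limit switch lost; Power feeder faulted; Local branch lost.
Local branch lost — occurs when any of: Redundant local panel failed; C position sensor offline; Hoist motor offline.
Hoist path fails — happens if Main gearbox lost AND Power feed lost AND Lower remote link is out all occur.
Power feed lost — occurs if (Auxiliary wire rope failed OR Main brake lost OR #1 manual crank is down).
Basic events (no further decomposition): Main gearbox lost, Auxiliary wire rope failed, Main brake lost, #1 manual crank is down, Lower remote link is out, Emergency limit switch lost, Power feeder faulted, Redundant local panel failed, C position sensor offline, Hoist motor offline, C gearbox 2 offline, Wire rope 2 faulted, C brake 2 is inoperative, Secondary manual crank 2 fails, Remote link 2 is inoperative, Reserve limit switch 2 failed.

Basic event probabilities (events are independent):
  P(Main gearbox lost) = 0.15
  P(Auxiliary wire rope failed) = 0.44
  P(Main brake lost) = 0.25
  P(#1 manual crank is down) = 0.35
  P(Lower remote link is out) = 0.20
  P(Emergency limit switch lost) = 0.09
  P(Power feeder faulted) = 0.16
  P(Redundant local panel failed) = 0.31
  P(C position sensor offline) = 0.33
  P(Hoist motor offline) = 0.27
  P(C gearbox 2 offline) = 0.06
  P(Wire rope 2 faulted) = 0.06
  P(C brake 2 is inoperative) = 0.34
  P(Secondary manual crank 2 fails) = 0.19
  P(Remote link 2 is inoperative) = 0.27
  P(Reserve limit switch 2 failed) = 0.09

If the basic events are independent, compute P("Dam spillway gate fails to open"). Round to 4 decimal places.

0.0219

P(Power feed lost) [OR] = 1 − (1−0.44) × (1−0.25) × (1−0.35) = 0.727000
P(Hoist path fails) [AND] = 0.15 × 0.727000 × 0.20 = 0.021810
P(Local branch lost) [OR] = 1 − (1−0.31) × (1−0.33) × (1−0.27) = 0.662521
P(Control chain inoperative) [AND] = 0.09 × 0.16 × 0.662521 = 0.009540
P(Remote branch unavailable) [OR] = 1 − (1−0.06) × (1−0.06) × (1−0.34) × (1−0.19) = 0.527627
P(Backup hoist fails) [AND] = 0.527627 × 0.27 × 0.09 = 0.012821
P(Power feed 2 unavailable) [AND] = 0.009540 × 0.012821 = 0.000122
P(Dam spillway gate fails to open) [OR] = 1 − (1−0.021810) × (1−0.000122) = 0.021929
Rounded to 4 decimal places: P(Dam spillway gate fails to open) ≈ 0.0219.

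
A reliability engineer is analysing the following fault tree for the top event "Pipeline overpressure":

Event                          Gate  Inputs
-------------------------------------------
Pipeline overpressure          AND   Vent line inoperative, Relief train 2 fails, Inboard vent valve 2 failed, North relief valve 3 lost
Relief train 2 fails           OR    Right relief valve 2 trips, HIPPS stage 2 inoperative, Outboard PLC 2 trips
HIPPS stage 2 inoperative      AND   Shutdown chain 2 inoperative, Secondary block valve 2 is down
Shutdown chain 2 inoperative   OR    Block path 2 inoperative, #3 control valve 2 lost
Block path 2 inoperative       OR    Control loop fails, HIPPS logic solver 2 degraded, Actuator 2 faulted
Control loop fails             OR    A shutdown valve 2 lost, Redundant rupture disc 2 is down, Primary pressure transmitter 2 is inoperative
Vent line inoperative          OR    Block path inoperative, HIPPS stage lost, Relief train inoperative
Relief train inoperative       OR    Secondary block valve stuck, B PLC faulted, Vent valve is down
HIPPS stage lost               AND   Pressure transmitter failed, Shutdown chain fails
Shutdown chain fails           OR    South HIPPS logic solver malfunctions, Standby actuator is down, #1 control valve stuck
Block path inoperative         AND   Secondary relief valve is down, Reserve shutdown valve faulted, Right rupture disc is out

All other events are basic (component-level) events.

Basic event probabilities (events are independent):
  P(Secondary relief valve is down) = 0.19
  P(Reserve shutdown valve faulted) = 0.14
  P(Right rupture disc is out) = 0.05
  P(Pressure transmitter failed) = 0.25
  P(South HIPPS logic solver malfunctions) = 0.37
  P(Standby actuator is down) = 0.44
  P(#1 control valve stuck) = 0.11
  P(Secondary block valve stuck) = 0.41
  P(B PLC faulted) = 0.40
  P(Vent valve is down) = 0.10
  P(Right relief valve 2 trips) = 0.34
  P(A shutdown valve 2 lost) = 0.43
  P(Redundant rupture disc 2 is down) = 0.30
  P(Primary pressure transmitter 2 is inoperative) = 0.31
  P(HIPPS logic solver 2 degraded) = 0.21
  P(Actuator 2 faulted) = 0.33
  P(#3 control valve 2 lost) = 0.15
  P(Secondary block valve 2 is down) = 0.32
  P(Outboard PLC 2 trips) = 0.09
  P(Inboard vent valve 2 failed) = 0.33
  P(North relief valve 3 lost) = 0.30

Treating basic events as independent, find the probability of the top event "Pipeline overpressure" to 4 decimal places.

P(Block path inoperative) [AND] = 0.19 × 0.14 × 0.05 = 0.001330
P(Shutdown chain fails) [OR] = 1 − (1−0.37) × (1−0.44) × (1−0.11) = 0.686008
P(HIPPS stage lost) [AND] = 0.25 × 0.686008 = 0.171502
P(Relief train inoperative) [OR] = 1 − (1−0.41) × (1−0.40) × (1−0.10) = 0.681400
P(Vent line inoperative) [OR] = 1 − (1−0.001330) × (1−0.171502) × (1−0.681400) = 0.736392
P(Control loop fails) [OR] = 1 − (1−0.43) × (1−0.30) × (1−0.31) = 0.724690
P(Block path 2 inoperative) [OR] = 1 − (1−0.724690) × (1−0.21) × (1−0.33) = 0.854278
P(Shutdown chain 2 inoperative) [OR] = 1 − (1−0.854278) × (1−0.15) = 0.876136
P(HIPPS stage 2 inoperative) [AND] = 0.876136 × 0.32 = 0.280364
P(Relief train 2 fails) [OR] = 1 − (1−0.34) × (1−0.280364) × (1−0.09) = 0.567787
P(Pipeline overpressure) [AND] = 0.736392 × 0.567787 × 0.33 × 0.30 = 0.041393
Rounded to 4 decimal places: P(Pipeline overpressure) ≈ 0.0414.

0.0414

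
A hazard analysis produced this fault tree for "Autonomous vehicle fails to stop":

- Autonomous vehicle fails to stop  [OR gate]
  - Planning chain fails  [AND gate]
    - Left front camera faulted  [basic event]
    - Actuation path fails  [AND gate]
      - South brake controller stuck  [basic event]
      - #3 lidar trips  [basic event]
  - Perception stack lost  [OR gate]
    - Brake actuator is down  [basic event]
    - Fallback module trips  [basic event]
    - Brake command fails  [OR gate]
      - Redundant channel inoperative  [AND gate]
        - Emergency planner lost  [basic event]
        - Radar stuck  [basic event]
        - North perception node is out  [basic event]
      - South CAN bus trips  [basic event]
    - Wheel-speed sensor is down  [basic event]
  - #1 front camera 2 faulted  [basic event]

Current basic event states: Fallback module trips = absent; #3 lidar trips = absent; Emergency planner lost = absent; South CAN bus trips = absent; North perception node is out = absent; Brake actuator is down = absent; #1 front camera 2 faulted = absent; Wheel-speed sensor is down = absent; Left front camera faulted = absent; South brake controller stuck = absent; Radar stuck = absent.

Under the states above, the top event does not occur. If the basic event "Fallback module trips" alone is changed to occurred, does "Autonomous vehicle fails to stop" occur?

Yes

Counterfactual: set "Fallback module trips" to occurred.
Actuation path fails [AND]: South brake controller stuck=not, #3 lidar trips=not → not all inputs occur → does not occur.
Planning chain fails [AND]: Left front camera faulted=not, Actuation path fails=not → not all inputs occur → does not occur.
Redundant channel inoperative [AND]: Emergency planner lost=not, Radar stuck=not, North perception node is out=not → not all inputs occur → does not occur.
Brake command fails [OR]: Redundant channel inoperative=not, South CAN bus trips=not → no input occurs → does not occur.
Perception stack lost [OR]: Brake actuator is down=not, Fallback module trips=occurs, Brake command fails=not, Wheel-speed sensor is down=not → at least one input occurs → occurs.
Autonomous vehicle fails to stop [OR]: Planning chain fails=not, Perception stack lost=occurs, #1 front camera 2 faulted=not → at least one input occurs → occurs.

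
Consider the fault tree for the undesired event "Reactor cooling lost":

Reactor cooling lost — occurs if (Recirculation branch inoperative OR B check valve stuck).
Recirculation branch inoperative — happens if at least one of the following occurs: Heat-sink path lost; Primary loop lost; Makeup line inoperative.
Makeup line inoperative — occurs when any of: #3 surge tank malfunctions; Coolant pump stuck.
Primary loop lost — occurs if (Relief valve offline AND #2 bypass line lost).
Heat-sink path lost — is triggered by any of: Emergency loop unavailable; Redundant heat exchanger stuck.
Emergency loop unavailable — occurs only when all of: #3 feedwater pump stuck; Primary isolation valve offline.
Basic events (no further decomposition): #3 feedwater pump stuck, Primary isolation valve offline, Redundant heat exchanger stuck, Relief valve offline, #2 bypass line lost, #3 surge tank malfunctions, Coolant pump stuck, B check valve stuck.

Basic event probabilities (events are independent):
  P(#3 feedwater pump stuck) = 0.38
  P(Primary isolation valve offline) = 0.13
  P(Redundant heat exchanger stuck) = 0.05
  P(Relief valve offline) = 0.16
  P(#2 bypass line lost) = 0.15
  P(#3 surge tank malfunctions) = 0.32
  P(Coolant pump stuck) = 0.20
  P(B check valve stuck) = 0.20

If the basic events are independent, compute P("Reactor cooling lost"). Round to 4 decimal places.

0.6164

P(Emergency loop unavailable) [AND] = 0.38 × 0.13 = 0.049400
P(Heat-sink path lost) [OR] = 1 − (1−0.049400) × (1−0.05) = 0.096930
P(Primary loop lost) [AND] = 0.16 × 0.15 = 0.024000
P(Makeup line inoperative) [OR] = 1 − (1−0.32) × (1−0.20) = 0.456000
P(Recirculation branch inoperative) [OR] = 1 − (1−0.096930) × (1−0.024000) × (1−0.456000) = 0.520520
P(Reactor cooling lost) [OR] = 1 − (1−0.520520) × (1−0.20) = 0.616416
Rounded to 4 decimal places: P(Reactor cooling lost) ≈ 0.6164.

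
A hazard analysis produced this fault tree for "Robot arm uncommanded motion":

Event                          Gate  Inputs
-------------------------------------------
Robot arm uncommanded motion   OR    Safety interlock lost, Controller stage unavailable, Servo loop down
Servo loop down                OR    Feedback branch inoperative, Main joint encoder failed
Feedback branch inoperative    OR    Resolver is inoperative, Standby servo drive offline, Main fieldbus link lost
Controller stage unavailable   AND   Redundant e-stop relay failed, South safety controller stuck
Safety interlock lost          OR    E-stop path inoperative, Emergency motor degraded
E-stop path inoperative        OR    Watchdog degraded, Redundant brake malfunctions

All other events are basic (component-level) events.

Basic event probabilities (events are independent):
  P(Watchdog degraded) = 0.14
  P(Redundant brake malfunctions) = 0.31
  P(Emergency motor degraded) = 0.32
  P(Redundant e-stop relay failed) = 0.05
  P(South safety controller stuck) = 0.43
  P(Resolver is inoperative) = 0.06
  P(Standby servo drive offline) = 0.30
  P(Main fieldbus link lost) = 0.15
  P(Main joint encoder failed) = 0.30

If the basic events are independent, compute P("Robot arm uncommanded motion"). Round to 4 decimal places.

0.8454

P(E-stop path inoperative) [OR] = 1 − (1−0.14) × (1−0.31) = 0.406600
P(Safety interlock lost) [OR] = 1 − (1−0.406600) × (1−0.32) = 0.596488
P(Controller stage unavailable) [AND] = 0.05 × 0.43 = 0.021500
P(Feedback branch inoperative) [OR] = 1 − (1−0.06) × (1−0.30) × (1−0.15) = 0.440700
P(Servo loop down) [OR] = 1 − (1−0.440700) × (1−0.30) = 0.608490
P(Robot arm uncommanded motion) [OR] = 1 − (1−0.596488) × (1−0.021500) × (1−0.608490) = 0.845418
Rounded to 4 decimal places: P(Robot arm uncommanded motion) ≈ 0.8454.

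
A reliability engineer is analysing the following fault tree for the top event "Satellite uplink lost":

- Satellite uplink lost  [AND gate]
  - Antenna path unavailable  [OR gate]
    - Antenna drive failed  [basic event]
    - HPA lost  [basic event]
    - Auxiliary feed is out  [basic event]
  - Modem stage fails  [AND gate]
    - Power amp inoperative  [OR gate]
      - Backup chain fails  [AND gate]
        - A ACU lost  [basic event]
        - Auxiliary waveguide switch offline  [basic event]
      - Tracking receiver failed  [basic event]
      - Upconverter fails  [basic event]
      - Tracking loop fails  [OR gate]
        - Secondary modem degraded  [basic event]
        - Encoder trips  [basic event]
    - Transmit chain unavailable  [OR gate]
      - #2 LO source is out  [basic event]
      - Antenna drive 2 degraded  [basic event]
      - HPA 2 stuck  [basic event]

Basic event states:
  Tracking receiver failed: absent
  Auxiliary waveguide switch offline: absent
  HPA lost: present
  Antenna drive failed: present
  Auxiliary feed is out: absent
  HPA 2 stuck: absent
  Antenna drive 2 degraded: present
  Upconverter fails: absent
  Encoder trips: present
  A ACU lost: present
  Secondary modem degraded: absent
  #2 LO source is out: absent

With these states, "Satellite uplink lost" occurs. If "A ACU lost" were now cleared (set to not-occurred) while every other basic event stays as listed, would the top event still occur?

Counterfactual: set "A ACU lost" to not occurred.
Antenna path unavailable [OR]: Antenna drive failed=occurs, HPA lost=occurs, Auxiliary feed is out=not → at least one input occurs → occurs.
Backup chain fails [AND]: A ACU lost=not, Auxiliary waveguide switch offline=not → not all inputs occur → does not occur.
Tracking loop fails [OR]: Secondary modem degraded=not, Encoder trips=occurs → at least one input occurs → occurs.
Power amp inoperative [OR]: Backup chain fails=not, Tracking receiver failed=not, Upconverter fails=not, Tracking loop fails=occurs → at least one input occurs → occurs.
Transmit chain unavailable [OR]: #2 LO source is out=not, Antenna drive 2 degraded=occurs, HPA 2 stuck=not → at least one input occurs → occurs.
Modem stage fails [AND]: Power amp inoperative=occurs, Transmit chain unavailable=occurs → all inputs occur → occurs.
Satellite uplink lost [AND]: Antenna path unavailable=occurs, Modem stage fails=occurs → all inputs occur → occurs.

Yes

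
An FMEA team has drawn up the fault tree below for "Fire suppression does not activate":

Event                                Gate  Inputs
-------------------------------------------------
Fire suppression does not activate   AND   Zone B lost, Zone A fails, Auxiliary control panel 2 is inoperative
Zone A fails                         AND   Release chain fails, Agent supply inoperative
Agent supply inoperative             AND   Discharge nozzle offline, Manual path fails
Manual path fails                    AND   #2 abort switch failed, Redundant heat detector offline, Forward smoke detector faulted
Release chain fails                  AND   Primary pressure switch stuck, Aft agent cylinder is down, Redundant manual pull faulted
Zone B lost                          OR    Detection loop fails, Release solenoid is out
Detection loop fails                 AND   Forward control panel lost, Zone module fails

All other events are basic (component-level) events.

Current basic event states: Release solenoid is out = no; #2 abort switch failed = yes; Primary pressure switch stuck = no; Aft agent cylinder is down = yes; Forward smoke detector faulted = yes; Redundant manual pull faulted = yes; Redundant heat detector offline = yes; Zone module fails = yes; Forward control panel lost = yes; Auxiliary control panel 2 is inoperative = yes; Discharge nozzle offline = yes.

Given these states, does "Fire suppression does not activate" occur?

Detection loop fails [AND]: Forward control panel lost=occurs, Zone module fails=occurs → all inputs occur → occurs.
Zone B lost [OR]: Detection loop fails=occurs, Release solenoid is out=not → at least one input occurs → occurs.
Release chain fails [AND]: Primary pressure switch stuck=not, Aft agent cylinder is down=occurs, Redundant manual pull faulted=occurs → not all inputs occur → does not occur.
Manual path fails [AND]: #2 abort switch failed=occurs, Redundant heat detector offline=occurs, Forward smoke detector faulted=occurs → all inputs occur → occurs.
Agent supply inoperative [AND]: Discharge nozzle offline=occurs, Manual path fails=occurs → all inputs occur → occurs.
Zone A fails [AND]: Release chain fails=not, Agent supply inoperative=occurs → not all inputs occur → does not occur.
Fire suppression does not activate [AND]: Zone B lost=occurs, Zone A fails=not, Auxiliary control panel 2 is inoperative=occurs → not all inputs occur → does not occur.

No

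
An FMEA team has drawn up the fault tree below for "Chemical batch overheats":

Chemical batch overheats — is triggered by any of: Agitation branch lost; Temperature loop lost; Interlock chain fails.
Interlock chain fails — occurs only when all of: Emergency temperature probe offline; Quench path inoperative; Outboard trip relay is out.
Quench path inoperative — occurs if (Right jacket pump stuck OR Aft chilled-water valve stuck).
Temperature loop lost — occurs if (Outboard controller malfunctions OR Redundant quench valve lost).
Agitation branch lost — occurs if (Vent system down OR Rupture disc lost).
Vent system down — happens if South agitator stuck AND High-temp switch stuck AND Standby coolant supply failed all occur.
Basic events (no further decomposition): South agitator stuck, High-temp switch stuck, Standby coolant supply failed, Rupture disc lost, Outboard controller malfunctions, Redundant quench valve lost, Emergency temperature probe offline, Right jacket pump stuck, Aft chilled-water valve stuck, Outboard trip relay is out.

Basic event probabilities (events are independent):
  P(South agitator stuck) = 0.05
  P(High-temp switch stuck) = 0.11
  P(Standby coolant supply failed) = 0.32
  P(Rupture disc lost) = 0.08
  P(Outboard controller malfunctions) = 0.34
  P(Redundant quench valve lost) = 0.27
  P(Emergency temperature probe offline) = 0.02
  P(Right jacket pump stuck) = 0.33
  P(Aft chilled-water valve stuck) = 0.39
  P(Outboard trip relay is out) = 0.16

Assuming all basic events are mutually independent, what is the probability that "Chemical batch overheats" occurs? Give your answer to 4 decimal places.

0.5584

P(Vent system down) [AND] = 0.05 × 0.11 × 0.32 = 0.001760
P(Agitation branch lost) [OR] = 1 − (1−0.001760) × (1−0.08) = 0.081619
P(Temperature loop lost) [OR] = 1 − (1−0.34) × (1−0.27) = 0.518200
P(Quench path inoperative) [OR] = 1 − (1−0.33) × (1−0.39) = 0.591300
P(Interlock chain fails) [AND] = 0.02 × 0.591300 × 0.16 = 0.001892
P(Chemical batch overheats) [OR] = 1 − (1−0.081619) × (1−0.518200) × (1−0.001892) = 0.558361
Rounded to 4 decimal places: P(Chemical batch overheats) ≈ 0.5584.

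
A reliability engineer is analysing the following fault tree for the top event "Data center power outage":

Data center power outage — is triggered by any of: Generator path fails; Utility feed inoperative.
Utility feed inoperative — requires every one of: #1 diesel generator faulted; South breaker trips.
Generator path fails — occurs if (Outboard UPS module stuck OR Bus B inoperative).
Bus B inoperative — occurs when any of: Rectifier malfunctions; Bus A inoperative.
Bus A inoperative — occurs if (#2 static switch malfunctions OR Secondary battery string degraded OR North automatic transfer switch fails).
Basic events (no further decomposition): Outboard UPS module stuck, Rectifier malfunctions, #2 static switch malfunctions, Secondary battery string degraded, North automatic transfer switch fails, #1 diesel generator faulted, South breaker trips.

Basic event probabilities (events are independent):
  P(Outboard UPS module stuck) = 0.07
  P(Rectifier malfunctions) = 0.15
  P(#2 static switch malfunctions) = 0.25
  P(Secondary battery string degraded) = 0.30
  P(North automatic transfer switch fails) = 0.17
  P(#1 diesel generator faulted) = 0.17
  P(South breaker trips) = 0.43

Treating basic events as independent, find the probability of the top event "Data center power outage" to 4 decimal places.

0.6807

P(Bus A inoperative) [OR] = 1 − (1−0.25) × (1−0.30) × (1−0.17) = 0.564250
P(Bus B inoperative) [OR] = 1 − (1−0.15) × (1−0.564250) = 0.629613
P(Generator path fails) [OR] = 1 − (1−0.07) × (1−0.629613) = 0.655540
P(Utility feed inoperative) [AND] = 0.17 × 0.43 = 0.073100
P(Data center power outage) [OR] = 1 − (1−0.655540) × (1−0.073100) = 0.680720
Rounded to 4 decimal places: P(Data center power outage) ≈ 0.6807.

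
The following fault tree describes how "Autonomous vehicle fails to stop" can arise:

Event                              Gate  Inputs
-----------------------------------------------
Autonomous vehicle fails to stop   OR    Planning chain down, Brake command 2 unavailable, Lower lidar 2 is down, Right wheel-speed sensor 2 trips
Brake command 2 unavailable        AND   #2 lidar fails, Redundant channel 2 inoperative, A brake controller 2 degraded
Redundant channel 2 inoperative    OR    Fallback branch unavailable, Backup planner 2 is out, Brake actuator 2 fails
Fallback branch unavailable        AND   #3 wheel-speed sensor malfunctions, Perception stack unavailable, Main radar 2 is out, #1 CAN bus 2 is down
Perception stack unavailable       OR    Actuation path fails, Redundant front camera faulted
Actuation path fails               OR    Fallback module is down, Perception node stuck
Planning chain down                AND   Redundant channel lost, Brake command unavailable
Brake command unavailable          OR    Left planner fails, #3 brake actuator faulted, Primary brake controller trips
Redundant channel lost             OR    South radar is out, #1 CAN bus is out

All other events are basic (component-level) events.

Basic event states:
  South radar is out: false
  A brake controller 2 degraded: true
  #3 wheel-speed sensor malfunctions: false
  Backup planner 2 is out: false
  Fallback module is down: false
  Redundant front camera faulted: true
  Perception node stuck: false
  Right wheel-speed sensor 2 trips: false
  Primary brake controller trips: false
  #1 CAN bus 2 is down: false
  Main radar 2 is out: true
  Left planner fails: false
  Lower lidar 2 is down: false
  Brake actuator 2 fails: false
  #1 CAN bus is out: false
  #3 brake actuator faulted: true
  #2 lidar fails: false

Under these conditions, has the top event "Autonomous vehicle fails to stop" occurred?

Redundant channel lost [OR]: South radar is out=not, #1 CAN bus is out=not → no input occurs → does not occur.
Brake command unavailable [OR]: Left planner fails=not, #3 brake actuator faulted=occurs, Primary brake controller trips=not → at least one input occurs → occurs.
Planning chain down [AND]: Redundant channel lost=not, Brake command unavailable=occurs → not all inputs occur → does not occur.
Actuation path fails [OR]: Fallback module is down=not, Perception node stuck=not → no input occurs → does not occur.
Perception stack unavailable [OR]: Actuation path fails=not, Redundant front camera faulted=occurs → at least one input occurs → occurs.
Fallback branch unavailable [AND]: #3 wheel-speed sensor malfunctions=not, Perception stack unavailable=occurs, Main radar 2 is out=occurs, #1 CAN bus 2 is down=not → not all inputs occur → does not occur.
Redundant channel 2 inoperative [OR]: Fallback branch unavailable=not, Backup planner 2 is out=not, Brake actuator 2 fails=not → no input occurs → does not occur.
Brake command 2 unavailable [AND]: #2 lidar fails=not, Redundant channel 2 inoperative=not, A brake controller 2 degraded=occurs → not all inputs occur → does not occur.
Autonomous vehicle fails to stop [OR]: Planning chain down=not, Brake command 2 unavailable=not, Lower lidar 2 is down=not, Right wheel-speed sensor 2 trips=not → no input occurs → does not occur.

No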